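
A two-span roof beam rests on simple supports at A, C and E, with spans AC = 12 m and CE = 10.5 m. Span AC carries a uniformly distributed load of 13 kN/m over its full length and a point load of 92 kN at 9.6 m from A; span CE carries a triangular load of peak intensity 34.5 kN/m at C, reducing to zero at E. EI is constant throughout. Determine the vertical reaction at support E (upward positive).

R_E = 29.14 kN

Insert a hinge at C; M_C is the redundant, and each span becomes simply supported.
Discontinuity in slope at C on the released structure — sum the simple-span end rotations:
  span AC: UDL 13: wL³/(24EI) = 936/EI
  span AC: point load 92 at a = 9.6: Pab(L + a)/(6LEI) = 635.9/EI
  span CE: triangular load, peak 34.5: w₀L³/(45EI) = 887.5/EI
  relative rotation θ_0 = (1572 + 887.5)/EI = 2459/EI
A unit hogging moment at C produces rotation L₁/(3EI) + L₂/(3EI) = 7.5/EI.
Compatibility: M_C·(L₁+L₂)/(3EI) = θ_0, giving M_C = 327.9 kN·m (hogging).
Span CE, ΣM about E: R_C^{CE}·10.5 = 1268 + 327.9, so R_C^{CE} = 152 kN and R_E = 181.1 − 152 = 29.14 kN.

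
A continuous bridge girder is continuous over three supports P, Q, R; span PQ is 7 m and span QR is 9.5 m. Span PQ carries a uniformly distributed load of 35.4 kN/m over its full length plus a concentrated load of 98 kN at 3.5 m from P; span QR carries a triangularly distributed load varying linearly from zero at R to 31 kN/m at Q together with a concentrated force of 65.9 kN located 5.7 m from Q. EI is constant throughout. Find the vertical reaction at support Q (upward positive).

R_Q = 375.5 kN

Release continuity at Q by inserting a hinge; the redundant is the internal moment M_Q. The primary structure is two simply-supported spans PQ and QR.
Rotations at Q on the released spans (each span's end-slope, ×1/EI):
  span PQ: UDL 35.4: wL³/(24EI) = 505.9/EI
  span PQ: point load 98 at a = 3.5: Pab(L + a)/(6LEI) = 300.1/EI
  span QR: triangular load, peak 31: w₀L³/(45EI) = 590.6/EI
  span QR: point load 65.9 at a = 5.7: Pab(L + b)/(6LEI) = 333.1/EI
  relative rotation θ_0 = (806 + 923.7)/EI = 1730/EI
A unit hogging moment at Q produces rotation L₁/(3EI) + L₂/(3EI) = 5.5/EI.
Compatibility: M_Q·(L₁+L₂)/(3EI) = θ_0, giving M_Q = 314.5 kN·m (hogging).
Span PQ, ΣM about P with M_Q applied at Q: R_Q^{PQ}·7 = 1210 + 314.5, so R_Q^{PQ} = 217.8 kN and R_P = 345.8 − 217.8 = 128 kN.
Span QR, ΣM about R: R_Q^{QR}·9.5 = 1183 + 314.5, so R_Q^{QR} = 157.6 kN and R_R = 213.2 − 157.6 = 55.52 kN.
R_Q = 217.8 + 157.6 = 375.5 kN.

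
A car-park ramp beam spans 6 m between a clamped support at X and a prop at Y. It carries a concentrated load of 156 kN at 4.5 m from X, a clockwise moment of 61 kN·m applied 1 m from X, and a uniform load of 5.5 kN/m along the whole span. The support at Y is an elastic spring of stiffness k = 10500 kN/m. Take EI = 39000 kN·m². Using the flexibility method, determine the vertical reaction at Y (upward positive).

Release the roller at Y. Primary structure: cantilever fixed at X.
Downward deflection at the released point Y due to the loads:
  point load 156 at a = 4.5: Pa²(3L − a)/(6EI) = 7108/EI
  clockwise couple 61 at a = 1: M₀a(2L − a)/(2EI) = 335.5/EI
  UDL 5.5: wL⁴/(8EI) = 891/EI
  δ_0 = 8334/EI
Tip deflection under a unit load at Y: L³/(3EI) = 72/EI.
With EI = 39000 kN·m²: δ_0 = 0.2137 m and δ_{YY} = 0.001846 m/kN.
Compatibility — the spring shortens by R_Y/k under the reaction it provides: δ_0 − R_Y·δ_{YY} = R_Y/k. With 1/k = 0.000095 m/kN, R_Y = δ_0 / (δ_{YY} + 1/k) = 0.2137 / (0.001846 + 0.000095) = 110.1 kN.

R_Y = 110.1 kN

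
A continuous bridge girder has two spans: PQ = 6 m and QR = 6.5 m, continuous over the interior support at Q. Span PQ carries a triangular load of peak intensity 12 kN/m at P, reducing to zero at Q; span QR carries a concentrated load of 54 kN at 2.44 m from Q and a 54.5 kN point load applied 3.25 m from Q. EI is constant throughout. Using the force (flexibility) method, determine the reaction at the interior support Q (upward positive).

Release continuity at Q by inserting a hinge; the redundant is the internal moment M_Q. The primary structure is two simply-supported spans PQ and QR.
End slopes at the hinge Q, treating each span as simply supported:
  span PQ: triangular load, peak 12: 7w₀L³/(360EI) = 50.4/EI
  span QR: point load 54 at a = 2.44: Pab(L + b)/(6LEI) = 144.8/EI
  span QR: point load 54.5 at a = 3.25: Pab(L + b)/(6LEI) = 143.9/EI
  relative rotation θ_0 = (50.4 + 288.8)/EI = 339.2/EI
A unit hogging moment at Q produces rotation L₁/(3EI) + L₂/(3EI) = 4.167/EI.
Slope continuity at Q: θ_0 = M_Q·4.167/EI, so M_Q = 339.2/4.167 = 81.4 kN·m (hogging).
Span PQ, ΣM about P with M_Q applied at Q: R_Q^{PQ}·6 = 72 + 81.4, so R_Q^{PQ} = 25.57 kN and R_P = 36 − 25.57 = 10.43 kN.
Span QR, ΣM about R: R_Q^{QR}·6.5 = 396.4 + 81.4, so R_Q^{QR} = 73.5 kN and R_R = 108.5 − 73.5 = 35 kN.
R_Q = 25.57 + 73.5 = 99.07 kN.

R_Q = 99.07 kN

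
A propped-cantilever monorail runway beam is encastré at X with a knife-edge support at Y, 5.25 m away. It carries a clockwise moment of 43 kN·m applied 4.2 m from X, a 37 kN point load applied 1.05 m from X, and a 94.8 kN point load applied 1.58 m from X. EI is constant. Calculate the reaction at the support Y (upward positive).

R_Y = 25.45 kN

Choose R_Y as the redundant. The primary structure is the cantilever fixed at X.
Downward deflection at the released point Y due to the loads:
  clockwise couple 43 at a = 4.2: M₀a(2L − a)/(2EI) = 568.9/EI
  point load 37 at a = 1.05: Pa²(3L − a)/(6EI) = 99.94/EI
  point load 94.8 at a = 1.58: Pa²(3L − a)/(6EI) = 558.9/EI
  δ_0 = 1228/EI
Flexibility coefficient — unit upward force at Y: δ_{YY} = L³/(3EI) = 48.23/EI.
The prop prevents deflection at Y: R_Y = δ_0/δ_{YY} = 1228/48.23 = 25.45 kN.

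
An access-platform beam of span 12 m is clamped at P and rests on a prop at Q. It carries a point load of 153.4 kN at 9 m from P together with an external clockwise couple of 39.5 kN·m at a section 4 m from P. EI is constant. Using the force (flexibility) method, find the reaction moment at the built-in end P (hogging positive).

M_P = 222.3 kN·m

Take the reaction at Q as the redundant and release it; the primary structure is a cantilever fixed at P.
Free-end deflection of the primary structure under the applied loading (downward +):
  point load 153.4 at a = 9: Pa²(3L − a)/(6EI) = 55914/EI
  clockwise couple 39.5 at a = 4: M₀a(2L − a)/(2EI) = 1580/EI
  δ_0 = 57494/EI
Flexibility coefficient — unit upward force at Q: δ_{QQ} = L³/(3EI) = 576/EI.
Compatibility at Q: δ_0 − R_Q·δ_{QQ} = 0, so R_Q = 57494/576 = 99.82 kN.
Moment equilibrium about P: M_P = Σ(load moments about P) − R_Q·L = 1420 − 99.82×12 = 222.3 kN·m.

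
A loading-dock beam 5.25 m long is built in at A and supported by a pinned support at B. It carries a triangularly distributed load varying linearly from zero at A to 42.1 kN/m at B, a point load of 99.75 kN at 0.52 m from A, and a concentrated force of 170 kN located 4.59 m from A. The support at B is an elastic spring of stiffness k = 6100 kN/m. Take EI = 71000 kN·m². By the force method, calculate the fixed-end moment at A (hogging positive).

M_A = 371.8 kN·m

Choose R_B as the redundant. The primary structure is the cantilever fixed at A.
Downward deflection at the released point B due to the loads:
  triangular load, peak 42.1 at the free end: 11w₀L⁴/(120EI) = 2932/EI
  point load 99.75 at a = 0.52: Pa²(3L − a)/(6EI) = 68.46/EI
  point load 170 at a = 4.59: Pa²(3L − a)/(6EI) = 6662/EI
  δ_0 = 9662/EI
Tip deflection under a unit load at B: L³/(3EI) = 48.23/EI.
With EI = 71000 kN·m²: δ_0 = 0.13608 m and δ_{BB} = 0.000679 m/kN.
Compatibility — the spring shortens by R_B/k under the reaction it provides: δ_0 − R_B·δ_{BB} = R_B/k. With 1/k = 0.000164 m/kN, R_B = δ_0 / (δ_{BB} + 1/k) = 0.13608 / (0.000679 + 0.000164) = 161.4 kN.
Moment equilibrium about A: M_A = Σ(load moments about A) − R_B·L = 1219 − 161.4×5.25 = 371.8 kN·m.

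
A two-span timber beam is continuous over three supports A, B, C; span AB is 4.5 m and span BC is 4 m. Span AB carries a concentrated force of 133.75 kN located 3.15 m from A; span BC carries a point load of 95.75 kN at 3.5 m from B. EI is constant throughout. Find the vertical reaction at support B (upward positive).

R_B = 137.7 kN

Take M_B as the redundant. Released structure: two simple spans AB and BC with a hinge at B.
Discontinuity in slope at B on the released structure — sum the simple-span end rotations:
  span AB: point load 133.75 at a = 3.15: Pab(L + a)/(6LEI) = 161.2/EI
  span BC: point load 95.75 at a = 3.5: Pab(L + b)/(6LEI) = 31.42/EI
  relative rotation θ_0 = (161.2 + 31.42)/EI = 192.6/EI
A unit hogging moment at B produces rotation L₁/(3EI) + L₂/(3EI) = 2.833/EI.
Compatibility: M_B·(L₁+L₂)/(3EI) = θ_0, giving M_B = 67.97 kN·m (hogging).
Span AB, ΣM about A with M_B applied at B: R_B^{AB}·4.5 = 421.3 + 67.97, so R_B^{AB} = 108.7 kN and R_A = 133.8 − 108.7 = 25.02 kN.
Span BC, ΣM about C: R_B^{BC}·4 = 47.88 + 67.97, so R_B^{BC} = 28.96 kN and R_C = 95.75 − 28.96 = 66.79 kN.
R_B = 108.7 + 28.96 = 137.7 kN.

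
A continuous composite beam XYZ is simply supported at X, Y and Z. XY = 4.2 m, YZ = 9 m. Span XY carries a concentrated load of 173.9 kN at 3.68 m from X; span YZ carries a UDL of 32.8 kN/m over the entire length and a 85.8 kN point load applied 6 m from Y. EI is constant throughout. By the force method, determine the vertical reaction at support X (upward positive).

Release continuity at Y by inserting a hinge; the redundant is the internal moment M_Y. The primary structure is two simply-supported spans XY and YZ.
Discontinuity in slope at Y on the released structure — sum the simple-span end rotations:
  span XY: point load 173.9 at a = 3.68: Pab(L + a)/(6LEI) = 104.1/EI
  span YZ: UDL 32.8: wL³/(24EI) = 996.3/EI
  span YZ: point load 85.8 at a = 6: Pab(L + b)/(6LEI) = 343.2/EI
  relative rotation θ_0 = (104.1 + 1340)/EI = 1444/EI
A unit hogging moment at Y produces rotation L₁/(3EI) + L₂/(3EI) = 4.4/EI.
Compatibility: M_Y·(L₁+L₂)/(3EI) = θ_0, giving M_Y = 328.1 kN·m (hogging).
Span XY, ΣM about X with M_Y applied at Y: R_Y^{XY}·4.2 = 640 + 328.1, so R_Y^{XY} = 230.5 kN and R_X = 173.9 − 230.5 = -56.58 kN.

R_X = -56.58 kN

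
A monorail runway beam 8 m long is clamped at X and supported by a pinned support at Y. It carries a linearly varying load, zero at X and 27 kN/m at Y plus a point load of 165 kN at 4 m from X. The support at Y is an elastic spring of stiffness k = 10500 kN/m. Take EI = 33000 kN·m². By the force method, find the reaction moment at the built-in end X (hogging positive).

Choose R_Y as the redundant. The primary structure is the cantilever fixed at X.
Primary-structure tip deflection at Y by superposition:
  triangular load, peak 27 at the free end: 11w₀L⁴/(120EI) = 10138/EI
  point load 165 at a = 4: Pa²(3L − a)/(6EI) = 8800/EI
  δ_0 = 18938/EI
Flexibility coefficient — unit upward force at Y: δ_{YY} = L³/(3EI) = 170.7/EI.
With EI = 33000 kN·m²: δ_0 = 0.57387 m and δ_{YY} = 0.005172 m/kN.
Compatibility — the spring shortens by R_Y/k under the reaction it provides: δ_0 − R_Y·δ_{YY} = R_Y/k. With 1/k = 0.000095 m/kN, R_Y = δ_0 / (δ_{YY} + 1/k) = 0.57387 / (0.005172 + 0.000095) = 109 kN.
Moment equilibrium about X: M_X = Σ(load moments about X) − R_Y·L = 1236 − 109×8 = 364.4 kN·m.

M_X = 364.4 kN·m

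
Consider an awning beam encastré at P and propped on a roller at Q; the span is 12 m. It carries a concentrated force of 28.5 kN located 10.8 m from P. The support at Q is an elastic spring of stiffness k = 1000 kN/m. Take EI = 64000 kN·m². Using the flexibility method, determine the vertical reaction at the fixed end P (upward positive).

R_P = 6.685 kN

Take the reaction at Q as the redundant and release it; the primary structure is a cantilever fixed at P.
Free-end deflection of the primary structure under the applied loading (downward +):
  point load 28.5 at a = 10.8: Pa²(3L − a)/(6EI) = 13962/EI
Flexibility coefficient — unit upward force at Q: δ_{QQ} = L³/(3EI) = 576/EI.
With EI = 64000 kN·m²: δ_0 = 0.21815 m and δ_{QQ} = 0.009 m/kN.
Compatibility — the spring shortens by R_Q/k under the reaction it provides: δ_0 − R_Q·δ_{QQ} = R_Q/k. With 1/k = 0.001 m/kN, R_Q = δ_0 / (δ_{QQ} + 1/k) = 0.21815 / (0.009 + 0.001) = 21.82 kN.
Vertical equilibrium: R_P = ΣP − R_Q = 28.5 − 21.82 = 6.685 kN.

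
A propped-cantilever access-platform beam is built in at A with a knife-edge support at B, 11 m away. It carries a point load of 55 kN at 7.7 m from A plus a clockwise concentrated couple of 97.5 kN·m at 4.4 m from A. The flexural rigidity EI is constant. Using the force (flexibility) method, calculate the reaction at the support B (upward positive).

Remove the prop at B; the released (primary) structure is a cantilever built in at A.
Deflection at B on the released cantilever, summing each load's contribution:
  point load 55 at a = 7.7: Pa²(3L − a)/(6EI) = 13750/EI
  clockwise couple 97.5 at a = 4.4: M₀a(2L − a)/(2EI) = 3775/EI
  δ_0 = 17526/EI
Flexibility coefficient — unit upward force at B: δ_{BB} = L³/(3EI) = 443.7/EI.
Compatibility at B: δ_0 − R_B·δ_{BB} = 0, so R_B = 17526/443.7 = 39.5 kN.

R_B = 39.5 kN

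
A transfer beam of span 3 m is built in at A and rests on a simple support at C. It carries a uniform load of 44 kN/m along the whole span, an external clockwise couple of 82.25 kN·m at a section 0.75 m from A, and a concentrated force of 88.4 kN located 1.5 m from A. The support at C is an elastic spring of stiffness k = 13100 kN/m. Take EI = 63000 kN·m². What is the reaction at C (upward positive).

Take the reaction at C as the redundant and release it; the primary structure is a cantilever fixed at A.
Deflection at C on the released cantilever, summing each load's contribution:
  UDL 44: wL⁴/(8EI) = 445.5/EI
  clockwise couple 82.25 at a = 0.75: M₀a(2L − a)/(2EI) = 161.9/EI
  point load 88.4 at a = 1.5: Pa²(3L − a)/(6EI) = 248.6/EI
  δ_0 = 856.1/EI
Tip deflection under a unit load at C: L³/(3EI) = 9/EI.
With EI = 63000 kN·m²: δ_0 = 0.013588 m and δ_{CC} = 0.000143 m/kN.
Compatibility — the spring shortens by R_C/k under the reaction it provides: δ_0 − R_C·δ_{CC} = R_C/k. With 1/k = 0.000076 m/kN, R_C = δ_0 / (δ_{CC} + 1/k) = 0.013588 / (0.000143 + 0.000076) = 61.99 kN.

R_C = 61.99 kN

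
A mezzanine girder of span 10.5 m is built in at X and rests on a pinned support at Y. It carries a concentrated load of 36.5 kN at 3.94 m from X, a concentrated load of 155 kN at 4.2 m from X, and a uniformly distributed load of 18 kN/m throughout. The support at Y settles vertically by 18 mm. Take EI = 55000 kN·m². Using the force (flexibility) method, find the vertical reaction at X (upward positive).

Release the roller at Y. Primary structure: cantilever fixed at X.
Primary-structure tip deflection at Y by superposition:
  point load 36.5 at a = 3.94: Pa²(3L − a)/(6EI) = 2603/EI
  point load 155 at a = 4.2: Pa²(3L − a)/(6EI) = 12441/EI
  UDL 18: wL⁴/(8EI) = 27349/EI
  δ_0 = 42392/EI
Tip deflection under a unit load at Y: L³/(3EI) = 385.9/EI.
With EI = 55000 kN·m²: δ_0 = 0.77077 m and δ_{YY} = 0.007016 m/kN.
Compatibility — the beam at Y must follow the support down by 0.018 m: δ_0 − R_Y·δ_{YY} = 0.018, so R_Y = (0.77077 − 0.018)/0.007016 = 107.3 kN.
Vertical equilibrium: R_X = ΣP − R_Y = 380.5 − 107.3 = 273.2 kN.

R_X = 273.2 kN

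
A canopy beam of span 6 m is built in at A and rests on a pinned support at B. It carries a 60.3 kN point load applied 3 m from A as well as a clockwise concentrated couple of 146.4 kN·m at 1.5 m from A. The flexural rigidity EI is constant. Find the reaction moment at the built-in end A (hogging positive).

Remove the prop at B; the released (primary) structure is a cantilever built in at A.
Downward deflection at the released point B due to the loads:
  point load 60.3 at a = 3: Pa²(3L − a)/(6EI) = 1357/EI
  clockwise couple 146.4 at a = 1.5: M₀a(2L − a)/(2EI) = 1153/EI
  δ_0 = 2510/EI
Flexibility coefficient — unit upward force at B: δ_{BB} = L³/(3EI) = 72/EI.
The prop prevents deflection at B: R_B = δ_0/δ_{BB} = 2510/72 = 34.86 kN.
Moment equilibrium about A: M_A = Σ(load moments about A) − R_B·L = 327.3 − 34.86×6 = 118.2 kN·m.

M_A = 118.2 kN·m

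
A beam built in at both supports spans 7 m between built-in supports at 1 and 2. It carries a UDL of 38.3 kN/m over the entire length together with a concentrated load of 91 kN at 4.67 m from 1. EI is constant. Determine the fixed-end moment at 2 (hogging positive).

M_2 = 250.8 kN·m

Take the two fixed-end moments M_1, M_2 as redundants; the released structure is the simple span 12.
End rotations of the released simple span under the applied load (×1/EI):
  at 1: UDL 38.3: wL³/(24EI) = 547.4/EI
  at 2: UDL 38.3: wL³/(24EI) = 547.4/EI
  at 1: point load 91 at a = 4.67: Pab(L + b)/(6LEI) = 220/EI
  at 2: point load 91 at a = 4.67: Pab(L + a)/(6LEI) = 275.1/EI
  θ_10 = 767.3/EI,  θ_20 = 822.5/EI
Flexibility coefficients: a unit moment at one end gives L/(3EI) there and L/(6EI) at the far end, so f₁₁ = f₂₂ = 2.333/EI and f₁₂ = f₂₁ = 1.167/EI.
Compatibility — zero rotation at each built-in end:
  2.333 M_1 + 1.167 M_2 = 767.3
  1.167 M_1 + 2.333 M_2 = 822.5
Solving the pair gives M_1 = 203.5 kN·m and M_2 = 250.8 kN·m (hogging).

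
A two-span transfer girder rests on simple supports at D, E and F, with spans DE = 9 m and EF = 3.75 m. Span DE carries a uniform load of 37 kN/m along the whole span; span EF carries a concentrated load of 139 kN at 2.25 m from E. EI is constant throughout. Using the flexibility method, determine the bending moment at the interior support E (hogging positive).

M_E = 290.2 kN·m

Take M_E as the redundant. Released structure: two simple spans DE and EF with a hinge at E.
Discontinuity in slope at E on the released structure — sum the simple-span end rotations:
  span DE: UDL 37: wL³/(24EI) = 1124/EI
  span EF: point load 139 at a = 2.25: Pab(L + b)/(6LEI) = 109.5/EI
  relative rotation θ_0 = (1124 + 109.5)/EI = 1233/EI
A unit hogging moment at E produces rotation L₁/(3EI) + L₂/(3EI) = 4.25/EI.
Compatibility: M_E·(L₁+L₂)/(3EI) = θ_0, giving M_E = 290.2 kN·m (hogging).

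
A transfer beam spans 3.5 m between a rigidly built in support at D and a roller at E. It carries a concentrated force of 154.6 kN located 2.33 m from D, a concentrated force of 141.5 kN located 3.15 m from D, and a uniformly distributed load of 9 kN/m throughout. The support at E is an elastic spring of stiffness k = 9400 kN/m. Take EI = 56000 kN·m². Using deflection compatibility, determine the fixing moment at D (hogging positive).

M_D = 337.1 kN·m

Release the roller at E. Primary structure: cantilever fixed at D.
Free-end deflection of the primary structure under the applied loading (downward +):
  point load 154.6 at a = 2.33: Pa²(3L − a)/(6EI) = 1143/EI
  point load 141.5 at a = 3.15: Pa²(3L − a)/(6EI) = 1720/EI
  UDL 9: wL⁴/(8EI) = 168.8/EI
  δ_0 = 3032/EI
Tip deflection under a unit load at E: L³/(3EI) = 14.29/EI.
With EI = 56000 kN·m²: δ_0 = 0.054136 m and δ_{EE} = 0.000255 m/kN.
Compatibility — the spring shortens by R_E/k under the reaction it provides: δ_0 − R_E·δ_{EE} = R_E/k. With 1/k = 0.000106 m/kN, R_E = δ_0 / (δ_{EE} + 1/k) = 0.054136 / (0.000255 + 0.000106) = 149.7 kN.
Moment equilibrium about D: M_D = Σ(load moments about D) − R_E·L = 861.1 − 149.7×3.5 = 337.1 kN·m.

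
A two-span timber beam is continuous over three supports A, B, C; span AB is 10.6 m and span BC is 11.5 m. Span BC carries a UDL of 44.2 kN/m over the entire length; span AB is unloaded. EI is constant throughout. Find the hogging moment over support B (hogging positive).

M_B = 380.2 kN·m

Take M_B as the redundant. Released structure: two simple spans AB and BC with a hinge at B.
Discontinuity in slope at B on the released structure — sum the simple-span end rotations:
  span BC: UDL 44.2: wL³/(24EI) = 2801/EI
  relative rotation θ_0 = (0 + 2801)/EI = 2801/EI
A unit hogging moment at B produces rotation L₁/(3EI) + L₂/(3EI) = 7.367/EI.
Compatibility: M_B·(L₁+L₂)/(3EI) = θ_0, giving M_B = 380.2 kN·m (hogging).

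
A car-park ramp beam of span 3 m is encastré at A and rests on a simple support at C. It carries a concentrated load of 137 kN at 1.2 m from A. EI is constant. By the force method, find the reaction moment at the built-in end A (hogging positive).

M_A = 78.91 kN·m

Choose R_C as the redundant. The primary structure is the cantilever fixed at A.
Primary-structure tip deflection at C by superposition:
  point load 137 at a = 1.2: Pa²(3L − a)/(6EI) = 256.5/EI
Tip deflection under a unit load at C: L³/(3EI) = 9/EI.
Compatibility at C: δ_0 − R_C·δ_{CC} = 0, so R_C = 256.5/9 = 28.5 kN.
Moment equilibrium about A: M_A = Σ(load moments about A) − R_C·L = 164.4 − 28.5×3 = 78.91 kN·m.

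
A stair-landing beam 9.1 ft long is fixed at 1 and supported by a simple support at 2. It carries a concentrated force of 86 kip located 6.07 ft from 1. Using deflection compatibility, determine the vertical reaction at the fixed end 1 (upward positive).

R_1 = 41.37 kip

Release the roller at 2. Primary structure: cantilever fixed at 1.
Deflection at 2 on the released cantilever, summing each load's contribution:
  point load 86 at a = 6.07: Pa²(3L − a)/(6EI) = 11212/EI
Flexibility coefficient — unit upward force at 2: δ_{22} = L³/(3EI) = 251.2/EI.
The prop prevents deflection at 2: R_2 = δ_0/δ_{22} = 11212/251.2 = 44.63 kip.
Vertical equilibrium: R_1 = ΣP − R_2 = 86 − 44.63 = 41.37 kip.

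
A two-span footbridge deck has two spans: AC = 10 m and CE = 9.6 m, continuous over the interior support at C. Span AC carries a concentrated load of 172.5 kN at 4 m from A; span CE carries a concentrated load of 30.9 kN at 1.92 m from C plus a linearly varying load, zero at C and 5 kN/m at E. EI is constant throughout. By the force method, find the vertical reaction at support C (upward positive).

Take M_C as the redundant. Released structure: two simple spans AC and CE with a hinge at C.
Rotations at C on the released spans (each span's end-slope, ×1/EI):
  span AC: point load 172.5 at a = 4: Pab(L + a)/(6LEI) = 966/EI
  span CE: point load 30.9 at a = 1.92: Pab(L + b)/(6LEI) = 136.7/EI
  span CE: triangular load, peak 5: 7w₀L³/(360EI) = 86.02/EI
  relative rotation θ_0 = (966 + 222.7)/EI = 1189/EI
A unit hogging moment at C produces rotation L₁/(3EI) + L₂/(3EI) = 6.533/EI.
Slope continuity at C: θ_0 = M_C·6.533/EI, so M_C = 1189/6.533 = 181.9 kN·m (hogging).
Span AC, ΣM about A with M_C applied at C: R_C^{AC}·10 = 690 + 181.9, so R_C^{AC} = 87.19 kN and R_A = 172.5 − 87.19 = 85.31 kN.
Span CE, ΣM about E: R_C^{CE}·9.6 = 314.1 + 181.9, so R_C^{CE} = 51.67 kN and R_E = 54.9 − 51.67 = 3.227 kN.
R_C = 87.19 + 51.67 = 138.9 kN.

R_C = 138.9 kN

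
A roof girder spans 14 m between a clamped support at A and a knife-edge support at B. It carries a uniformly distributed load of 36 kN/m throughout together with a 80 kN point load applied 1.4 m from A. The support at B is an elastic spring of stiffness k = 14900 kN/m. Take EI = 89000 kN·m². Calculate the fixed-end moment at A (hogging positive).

Take the reaction at B as the redundant and release it; the primary structure is a cantilever fixed at A.
Primary-structure tip deflection at B by superposition:
  UDL 36: wL⁴/(8EI) = 172872/EI
  point load 80 at a = 1.4: Pa²(3L − a)/(6EI) = 1061/EI
  δ_0 = 173933/EI
Tip deflection under a unit load at B: L³/(3EI) = 914.7/EI.
With EI = 89000 kN·m²: δ_0 = 1.9543 m and δ_{BB} = 0.010277 m/kN.
Compatibility — the spring shortens by R_B/k under the reaction it provides: δ_0 − R_B·δ_{BB} = R_B/k. With 1/k = 0.000067 m/kN, R_B = δ_0 / (δ_{BB} + 1/k) = 1.9543 / (0.010277 + 0.000067) = 188.9 kN.
Moment equilibrium about A: M_A = Σ(load moments about A) − R_B·L = 3640 − 188.9×14 = 995 kN·m.

M_A = 995 kN·m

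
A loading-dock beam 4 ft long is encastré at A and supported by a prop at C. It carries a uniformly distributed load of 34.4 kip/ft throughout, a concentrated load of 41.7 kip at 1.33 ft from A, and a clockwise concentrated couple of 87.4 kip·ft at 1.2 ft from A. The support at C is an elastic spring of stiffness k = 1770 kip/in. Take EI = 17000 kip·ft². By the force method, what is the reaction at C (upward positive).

Release the roller at C. Primary structure: cantilever fixed at A.
Free-end deflection of the primary structure under the applied loading (downward +):
  UDL 34.4: wL⁴/(8EI) = 1101/EI
  point load 41.7 at a = 1.33: Pa²(3L − a)/(6EI) = 131.2/EI
  clockwise couple 87.4 at a = 1.2: M₀a(2L − a)/(2EI) = 356.6/EI
  δ_0 = 1589/EI
Flexibility coefficient — unit upward force at C: δ_{CC} = L³/(3EI) = 21.33/EI.
With EI = 17000 kip·ft²: δ_0 = 0.093445 ft and δ_{CC} = 0.001255 ft/kip.
Compatibility — the spring shortens by R_C/k under the reaction it provides: δ_0 − R_C·δ_{CC} = R_C/k. With 1/k = 1/(1770×12) ft/kip = 0.000047 ft/kip, R_C = δ_0 / (δ_{CC} + 1/k) = 0.093445 / (0.001255 + 0.000047) = 71.77 kip.

R_C = 71.77 kip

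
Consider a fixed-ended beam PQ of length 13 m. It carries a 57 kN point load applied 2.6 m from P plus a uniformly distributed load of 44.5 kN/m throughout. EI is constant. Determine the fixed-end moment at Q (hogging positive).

Release both end moments; the primary structure is a simply-supported span PQ with redundants M_P and M_Q.
End rotations of the released simple span under the applied load (×1/EI):
  at P: point load 57 at a = 2.6: Pab(L + b)/(6LEI) = 462.4/EI
  at Q: point load 57 at a = 2.6: Pab(L + a)/(6LEI) = 308.3/EI
  at P: UDL 44.5: wL³/(24EI) = 4074/EI
  at Q: UDL 44.5: wL³/(24EI) = 4074/EI
  θ_P0 = 4536/EI,  θ_Q0 = 4382/EI
Flexibility coefficients: a unit moment at one end gives L/(3EI) there and L/(6EI) at the far end, so f₁₁ = f₂₂ = 4.333/EI and f₁₂ = f₂₁ = 2.167/EI.
Compatibility — zero rotation at each built-in end:
  4.333 M_P + 2.167 M_Q = 4536
  2.167 M_P + 4.333 M_Q = 4382
Solving the pair gives M_P = 721.6 kN·m and M_Q = 650.4 kN·m (hogging).

M_Q = 650.4 kN·m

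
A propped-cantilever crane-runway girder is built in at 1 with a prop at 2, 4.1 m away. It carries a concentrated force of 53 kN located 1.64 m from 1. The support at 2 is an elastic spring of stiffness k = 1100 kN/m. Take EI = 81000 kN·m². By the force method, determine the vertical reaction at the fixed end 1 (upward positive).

Choose R_2 as the redundant. The primary structure is the cantilever fixed at 1.
Free-end deflection of the primary structure under the applied loading (downward +):
  point load 53 at a = 1.64: Pa²(3L − a)/(6EI) = 253.3/EI
Flexibility coefficient — unit upward force at 2: δ_{22} = L³/(3EI) = 22.97/EI.
With EI = 81000 kN·m²: δ_0 = 0.003127 m and δ_{22} = 0.000284 m/kN.
Compatibility — the spring shortens by R_2/k under the reaction it provides: δ_0 − R_2·δ_{22} = R_2/k. With 1/k = 0.000909 m/kN, R_2 = δ_0 / (δ_{22} + 1/k) = 0.003127 / (0.000284 + 0.000909) = 2.621 kN.
Vertical equilibrium: R_1 = ΣP − R_2 = 53 − 2.621 = 50.38 kN.

R_1 = 50.38 kN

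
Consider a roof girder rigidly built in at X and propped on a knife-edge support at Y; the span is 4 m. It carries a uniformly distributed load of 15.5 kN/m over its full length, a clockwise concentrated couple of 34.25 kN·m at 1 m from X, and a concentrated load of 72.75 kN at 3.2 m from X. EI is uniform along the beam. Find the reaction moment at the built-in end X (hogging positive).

M_X = 70.71 kN·m

Release the roller at Y. Primary structure: cantilever fixed at X.
Deflection at Y on the released cantilever, summing each load's contribution:
  UDL 15.5: wL⁴/(8EI) = 496/EI
  clockwise couple 34.25 at a = 1: M₀a(2L − a)/(2EI) = 119.9/EI
  point load 72.75 at a = 3.2: Pa²(3L − a)/(6EI) = 1093/EI
  δ_0 = 1708/EI
Tip deflection under a unit load at Y: L³/(3EI) = 21.33/EI.
The prop prevents deflection at Y: R_Y = δ_0/δ_{YY} = 1708/21.33 = 80.09 kN.
Moment equilibrium about X: M_X = Σ(load moments about X) − R_Y·L = 391.1 − 80.09×4 = 70.71 kN·m.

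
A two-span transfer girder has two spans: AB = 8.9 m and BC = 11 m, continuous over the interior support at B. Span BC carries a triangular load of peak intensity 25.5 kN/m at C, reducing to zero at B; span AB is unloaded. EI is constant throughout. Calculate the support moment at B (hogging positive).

Take M_B as the redundant. Released structure: two simple spans AB and BC with a hinge at B.
Discontinuity in slope at B on the released structure — sum the simple-span end rotations:
  span BC: triangular load, peak 25.5: 7w₀L³/(360EI) = 660/EI
  relative rotation θ_0 = (0 + 660)/EI = 660/EI
A unit hogging moment at B produces rotation L₁/(3EI) + L₂/(3EI) = 6.633/EI.
Slope continuity at B: θ_0 = M_B·6.633/EI, so M_B = 660/6.633 = 99.49 kN·m (hogging).

M_B = 99.49 kN·m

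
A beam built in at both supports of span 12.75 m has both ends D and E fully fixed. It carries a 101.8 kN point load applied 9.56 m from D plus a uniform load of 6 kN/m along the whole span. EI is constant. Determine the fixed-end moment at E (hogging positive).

M_E = 263.9 kN·m

Take the two fixed-end moments M_D, M_E as redundants; the released structure is the simple span DE.
On the primary (simply-supported) span, the end slopes from the loading are:
  at D: point load 101.8 at a = 9.56: Pab(L + b)/(6LEI) = 646.9/EI
  at E: point load 101.8 at a = 9.56: Pab(L + a)/(6LEI) = 905.4/EI
  at D: UDL 6: wL³/(24EI) = 518.2/EI
  at E: UDL 6: wL³/(24EI) = 518.2/EI
  θ_D0 = 1165/EI,  θ_E0 = 1424/EI
Flexibility coefficients: a unit moment at one end gives L/(3EI) there and L/(6EI) at the far end, so f₁₁ = f₂₂ = 4.25/EI and f₁₂ = f₂₁ = 2.125/EI.
Compatibility — zero rotation at each built-in end:
  4.25 M_D + 2.125 M_E = 1165
  2.125 M_D + 4.25 M_E = 1424
Solving the pair gives M_D = 142.2 kN·m and M_E = 263.9 kN·m (hogging).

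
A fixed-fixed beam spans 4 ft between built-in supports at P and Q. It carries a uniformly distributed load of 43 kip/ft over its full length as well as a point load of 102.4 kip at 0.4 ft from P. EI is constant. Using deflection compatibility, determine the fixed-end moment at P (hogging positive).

M_P = 90.51 kip·ft

Release both end moments; the primary structure is a simply-supported span PQ with redundants M_P and M_Q.
End rotations of the released simple span under the applied load (×1/EI):
  at P: UDL 43: wL³/(24EI) = 114.7/EI
  at Q: UDL 43: wL³/(24EI) = 114.7/EI
  at P: point load 102.4 at a = 0.4: Pab(L + b)/(6LEI) = 46.69/EI
  at Q: point load 102.4 at a = 0.4: Pab(L + a)/(6LEI) = 27.03/EI
  θ_P0 = 161.4/EI,  θ_Q0 = 141.7/EI
Flexibility coefficients: a unit moment at one end gives L/(3EI) there and L/(6EI) at the far end, so f₁₁ = f₂₂ = 1.333/EI and f₁₂ = f₂₁ = 0.6667/EI.
Compatibility — zero rotation at each built-in end:
  1.333 M_P + 0.6667 M_Q = 161.4
  0.6667 M_P + 1.333 M_Q = 141.7
Solving the pair gives M_P = 90.51 kip·ft and M_Q = 61.02 kip·ft (hogging).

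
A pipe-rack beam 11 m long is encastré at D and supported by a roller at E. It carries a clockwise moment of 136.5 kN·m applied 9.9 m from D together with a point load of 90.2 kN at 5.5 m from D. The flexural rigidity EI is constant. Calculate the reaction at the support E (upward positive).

R_E = 46.62 kN

Release the roller at E. Primary structure: cantilever fixed at D.
Free-end deflection of the primary structure under the applied loading (downward +):
  clockwise couple 136.5 at a = 9.9: M₀a(2L − a)/(2EI) = 8176/EI
  point load 90.2 at a = 5.5: Pa²(3L − a)/(6EI) = 12506/EI
  δ_0 = 20682/EI
Tip deflection under a unit load at E: L³/(3EI) = 443.7/EI.
The prop prevents deflection at E: R_E = δ_0/δ_{EE} = 20682/443.7 = 46.62 kN.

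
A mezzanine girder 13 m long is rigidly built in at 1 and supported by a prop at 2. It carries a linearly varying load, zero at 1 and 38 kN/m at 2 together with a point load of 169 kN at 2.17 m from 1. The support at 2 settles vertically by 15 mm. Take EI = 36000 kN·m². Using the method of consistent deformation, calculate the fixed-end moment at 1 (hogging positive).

M_1 = 664.2 kN·m

Release the roller at 2. Primary structure: cantilever fixed at 1.
Deflection at 2 on the released cantilever, summing each load's contribution:
  triangular load, peak 38 at the free end: 11w₀L⁴/(120EI) = 99487/EI
  point load 169 at a = 2.17: Pa²(3L − a)/(6EI) = 4885/EI
  δ_0 = 104372/EI
Flexibility coefficient — unit upward force at 2: δ_{22} = L³/(3EI) = 732.3/EI.
With EI = 36000 kN·m²: δ_0 = 2.8992 m and δ_{22} = 0.020343 m/kN.
Compatibility — the beam at 2 must follow the support down by 0.015 m: δ_0 − R_2·δ_{22} = 0.015, so R_2 = (2.8992 − 0.015)/0.020343 = 141.8 kN.
Moment equilibrium about 1: M_1 = Σ(load moments about 1) − R_2·L = 2507 − 141.8×13 = 664.2 kN·m.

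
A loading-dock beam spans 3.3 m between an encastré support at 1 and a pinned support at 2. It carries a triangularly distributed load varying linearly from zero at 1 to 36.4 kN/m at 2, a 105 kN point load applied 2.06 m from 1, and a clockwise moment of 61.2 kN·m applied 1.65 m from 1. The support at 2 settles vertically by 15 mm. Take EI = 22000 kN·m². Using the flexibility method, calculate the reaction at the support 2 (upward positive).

R_2 = 74.95 kN

Choose R_2 as the redundant. The primary structure is the cantilever fixed at 1.
Primary-structure tip deflection at 2 by superposition:
  triangular load, peak 36.4 at the free end: 11w₀L⁴/(120EI) = 395.7/EI
  point load 105 at a = 2.06: Pa²(3L − a)/(6EI) = 582.2/EI
  clockwise couple 61.2 at a = 1.65: M₀a(2L − a)/(2EI) = 249.9/EI
  δ_0 = 1228/EI
Tip deflection under a unit load at 2: L³/(3EI) = 11.98/EI.
With EI = 22000 kN·m²: δ_0 = 0.055811 m and δ_{22} = 0.000544 m/kN.
Compatibility — the beam at 2 must follow the support down by 0.015 m: δ_0 − R_2·δ_{22} = 0.015, so R_2 = (0.055811 − 0.015)/0.000544 = 74.95 kN.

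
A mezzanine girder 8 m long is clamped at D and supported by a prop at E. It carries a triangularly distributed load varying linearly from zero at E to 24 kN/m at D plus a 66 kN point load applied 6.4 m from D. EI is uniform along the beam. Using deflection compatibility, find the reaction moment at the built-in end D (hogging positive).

M_D = 153.1 kN·m

Take the reaction at E as the redundant and release it; the primary structure is a cantilever fixed at D.
Primary-structure tip deflection at E by superposition:
  triangular load, peak 24 at the fixed end: w₀L⁴/(30EI) = 3277/EI
  point load 66 at a = 6.4: Pa²(3L − a)/(6EI) = 7930/EI
  δ_0 = 11207/EI
Tip deflection under a unit load at E: L³/(3EI) = 170.7/EI.
The prop prevents deflection at E: R_E = δ_0/δ_{EE} = 11207/170.7 = 65.66 kN.
Moment equilibrium about D: M_D = Σ(load moments about D) − R_E·L = 678.4 − 65.66×8 = 153.1 kN·m.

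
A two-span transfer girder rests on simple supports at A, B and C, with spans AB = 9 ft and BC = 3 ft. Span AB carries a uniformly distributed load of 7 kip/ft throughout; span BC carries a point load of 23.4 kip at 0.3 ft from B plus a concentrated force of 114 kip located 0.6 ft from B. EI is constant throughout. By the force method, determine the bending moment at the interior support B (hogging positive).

M_B = 66.97 kip·ft

Insert a hinge at B; M_B is the redundant, and each span becomes simply supported.
Rotations at B on the released spans (each span's end-slope, ×1/EI):
  span AB: UDL 7: wL³/(24EI) = 212.6/EI
  span BC: point load 23.4 at a = 0.3: Pab(L + b)/(6LEI) = 6.002/EI
  span BC: point load 114 at a = 0.6: Pab(L + b)/(6LEI) = 49.25/EI
  relative rotation θ_0 = (212.6 + 55.25)/EI = 267.9/EI
A unit hogging moment at B produces rotation L₁/(3EI) + L₂/(3EI) = 4/EI.
Compatibility: M_B·(L₁+L₂)/(3EI) = θ_0, giving M_B = 66.97 kip·ft (hogging).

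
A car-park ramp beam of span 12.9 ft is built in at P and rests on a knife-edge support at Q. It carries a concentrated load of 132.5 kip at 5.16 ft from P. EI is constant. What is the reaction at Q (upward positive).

R_Q = 27.56 kip

Release the roller at Q. Primary structure: cantilever fixed at P.
Downward deflection at the released point Q due to the loads:
  point load 132.5 at a = 5.16: Pa²(3L − a)/(6EI) = 19721/EI
Tip deflection under a unit load at Q: L³/(3EI) = 715.6/EI.
Compatibility at Q: δ_0 − R_Q·δ_{QQ} = 0, so R_Q = 19721/715.6 = 27.56 kip.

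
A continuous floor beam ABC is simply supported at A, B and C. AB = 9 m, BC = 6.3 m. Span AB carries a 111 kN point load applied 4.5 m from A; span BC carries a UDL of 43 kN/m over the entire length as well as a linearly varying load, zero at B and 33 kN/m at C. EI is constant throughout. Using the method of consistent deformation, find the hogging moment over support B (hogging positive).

Release continuity at B by inserting a hinge; the redundant is the internal moment M_B. The primary structure is two simply-supported spans AB and BC.
End slopes at the hinge B, treating each span as simply supported:
  span AB: point load 111 at a = 4.5: Pab(L + a)/(6LEI) = 561.9/EI
  span BC: UDL 43: wL³/(24EI) = 448/EI
  span BC: triangular load, peak 33: 7w₀L³/(360EI) = 160.4/EI
  relative rotation θ_0 = (561.9 + 608.4)/EI = 1170/EI
A unit hogging moment at B produces rotation L₁/(3EI) + L₂/(3EI) = 5.1/EI.
Compatibility: M_B·(L₁+L₂)/(3EI) = θ_0, giving M_B = 229.5 kN·m (hogging).

M_B = 229.5 kN·m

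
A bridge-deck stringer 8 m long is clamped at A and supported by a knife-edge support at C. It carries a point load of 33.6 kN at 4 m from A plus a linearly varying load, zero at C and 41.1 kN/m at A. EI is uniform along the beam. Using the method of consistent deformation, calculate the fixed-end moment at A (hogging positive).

M_A = 225.8 kN·m

Take the reaction at C as the redundant and release it; the primary structure is a cantilever fixed at A.
Free-end deflection of the primary structure under the applied loading (downward +):
  point load 33.6 at a = 4: Pa²(3L − a)/(6EI) = 1792/EI
  triangular load, peak 41.1 at the fixed end: w₀L⁴/(30EI) = 5612/EI
  δ_0 = 7404/EI
Flexibility coefficient — unit upward force at C: δ_{CC} = L³/(3EI) = 170.7/EI.
Compatibility at C: δ_0 − R_C·δ_{CC} = 0, so R_C = 7404/170.7 = 43.38 kN.
Moment equilibrium about A: M_A = Σ(load moments about A) − R_C·L = 572.8 − 43.38×8 = 225.8 kN·m.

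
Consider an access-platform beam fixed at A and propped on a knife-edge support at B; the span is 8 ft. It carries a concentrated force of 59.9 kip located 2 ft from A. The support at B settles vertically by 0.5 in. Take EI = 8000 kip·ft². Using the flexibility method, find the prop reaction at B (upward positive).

Take the reaction at B as the redundant and release it; the primary structure is a cantilever fixed at A.
Primary-structure tip deflection at B by superposition:
  point load 59.9 at a = 2: Pa²(3L − a)/(6EI) = 878.5/EI
Tip deflection under a unit load at B: L³/(3EI) = 170.7/EI.
With EI = 8000 kip·ft²: δ_0 = 0.10982 ft and δ_{BB} = 0.021333 ft/kip.
Compatibility — the beam at B must follow the support down by 0.04167 ft: δ_0 − R_B·δ_{BB} = 0.04167, so R_B = (0.10982 − 0.04167)/0.021333 = 3.195 kip.

R_B = 3.195 kip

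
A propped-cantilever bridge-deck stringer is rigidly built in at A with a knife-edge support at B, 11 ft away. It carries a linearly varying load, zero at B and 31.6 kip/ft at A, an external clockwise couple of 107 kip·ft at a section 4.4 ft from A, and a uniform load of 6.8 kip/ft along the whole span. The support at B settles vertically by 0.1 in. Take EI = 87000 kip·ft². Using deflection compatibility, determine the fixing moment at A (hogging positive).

Choose R_B as the redundant. The primary structure is the cantilever fixed at A.
Free-end deflection of the primary structure under the applied loading (downward +):
  triangular load, peak 31.6 at the fixed end: w₀L⁴/(30EI) = 15422/EI
  clockwise couple 107 at a = 4.4: M₀a(2L − a)/(2EI) = 4143/EI
  UDL 6.8: wL⁴/(8EI) = 12445/EI
  δ_0 = 32010/EI
Tip deflection under a unit load at B: L³/(3EI) = 443.7/EI.
With EI = 87000 kip·ft²: δ_0 = 0.36793 ft and δ_{BB} = 0.0051 ft/kip.
Compatibility — the beam at B must follow the support down by 0.008333 ft: δ_0 − R_B·δ_{BB} = 0.008333, so R_B = (0.36793 − 0.008333)/0.0051 = 70.51 kip.
Moment equilibrium about A: M_A = Σ(load moments about A) − R_B·L = 1156 − 70.51×11 = 380 kip·ft.

M_A = 380 kip·ft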